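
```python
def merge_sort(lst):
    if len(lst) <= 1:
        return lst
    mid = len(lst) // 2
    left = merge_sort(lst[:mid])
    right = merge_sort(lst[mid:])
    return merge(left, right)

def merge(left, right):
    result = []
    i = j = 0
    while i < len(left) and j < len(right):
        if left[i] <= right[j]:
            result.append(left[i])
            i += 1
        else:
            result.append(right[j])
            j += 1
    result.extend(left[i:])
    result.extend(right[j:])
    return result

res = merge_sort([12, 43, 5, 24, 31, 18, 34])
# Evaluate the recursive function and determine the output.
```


merge_sort([12, 43, 5, 24, 31, 18, 34])
Split into [12, 43, 5] and [24, 31, 18, 34]
Left sorted: [5, 12, 43]
Right sorted: [18, 24, 31, 34]
Merge [5, 12, 43] and [18, 24, 31, 34]
= [5, 12, 18, 24, 31, 34, 43]


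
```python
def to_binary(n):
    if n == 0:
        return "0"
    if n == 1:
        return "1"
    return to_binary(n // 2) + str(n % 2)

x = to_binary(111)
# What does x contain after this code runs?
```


to_binary(111)
= to_binary(55) + "1"
= to_binary(27) + "1" + "1"
= to_binary(13) + "1" + "1" + "1"
= to_binary(6) + "1" + "1" + "1" + "1"
= to_binary(3) + "0" + "1" + "1" + "1" + "1"
= to_binary(1) + "1" + "0" + "1" + "1" + "1" + "1"
= "1" + "1" + "0" + "1" + "1" + "1" + "1"
= "1101111"


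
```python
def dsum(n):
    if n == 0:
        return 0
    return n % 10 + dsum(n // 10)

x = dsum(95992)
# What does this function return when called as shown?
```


dsum(95992)
= 2 + dsum(9599)
= 2 + 9 + dsum(959)
= 2 + 9 + 9 + dsum(95)
= 2 + 9 + 9 + 5 + dsum(9)
= 2 + 9 + 9 + 5 + 9 + dsum(0)
= 2 + 9 + 9 + 5 + 9 + 0
= 34


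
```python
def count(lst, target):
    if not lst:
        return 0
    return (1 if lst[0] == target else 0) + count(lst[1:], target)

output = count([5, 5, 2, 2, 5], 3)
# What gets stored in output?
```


count([5, 5, 2, 2, 5], 3)
lst[0]=5 != 3: 0 + count([5, 2, 2, 5], 3)
lst[0]=5 != 3: 0 + count([2, 2, 5], 3)
lst[0]=2 != 3: 0 + count([2, 5], 3)
lst[0]=2 != 3: 0 + count([5], 3)
lst[0]=5 != 3: 0 + count([], 3)
= 0


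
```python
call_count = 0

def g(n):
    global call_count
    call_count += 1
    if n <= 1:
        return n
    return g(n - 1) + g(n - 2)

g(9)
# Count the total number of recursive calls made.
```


g(9) calls g(8) and g(7); each non-base call branches into two more.
Let C(k) = total number of calls made by g(k), including the call to g(k) itself.
Base cases: C(0) = 1, C(1) = 1
Recurrence: C(k) = 1 + C(k-1) + C(k-2)
  C(2) = 1 + C(1) + C(0) = 1 + 1 + 1 = 3
  C(3) = 1 + C(2) + C(1) = 1 + 3 + 1 = 5
  C(4) = 1 + C(3) + C(2) = 1 + 5 + 3 = 9
  C(5) = 1 + C(4) + C(3) = 1 + 9 + 5 = 15
  C(6) = 1 + C(5) + C(4) = 1 + 15 + 9 = 25
  C(7) = 1 + C(6) + C(5) = 1 + 25 + 15 = 41
  C(8) = 1 + C(7) + C(6) = 1 + 41 + 25 = 67
  C(9) = 1 + C(8) + C(7) = 1 + 67 + 41 = 109
Total calls = C(9) = 109


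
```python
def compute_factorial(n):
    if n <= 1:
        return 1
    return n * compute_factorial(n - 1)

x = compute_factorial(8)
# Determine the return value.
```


compute_factorial(8)
= 8 * compute_factorial(7)
= 8 * 7 * compute_factorial(6)
= 8 * 7 * 6 * compute_factorial(5)
= 8 * 7 * 6 * 5 * compute_factorial(4)
= 8 * 7 * 6 * 5 * 4 * compute_factorial(3)
= 8 * 7 * 6 * 5 * 4 * 3 * compute_factorial(2)
= 8 * 7 * 6 * 5 * 4 * 3 * 2 * compute_factorial(1)
= 8 * 7 * 6 * 5 * 4 * 3 * 2 * 1
= 40320


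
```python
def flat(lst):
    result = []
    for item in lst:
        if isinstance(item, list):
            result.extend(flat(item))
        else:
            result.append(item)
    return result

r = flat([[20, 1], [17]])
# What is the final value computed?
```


flat([[20, 1], [17]])
Processing each element:
  [20, 1] is a list -> flat recursively -> [20, 1]
  [17] is a list -> flat recursively -> [17]
= [20, 1, 17]


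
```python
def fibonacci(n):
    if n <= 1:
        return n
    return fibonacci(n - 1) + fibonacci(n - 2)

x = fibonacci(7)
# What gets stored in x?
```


fibonacci(7)
= fibonacci(6) + fibonacci(5)
= (fibonacci(5) + fibonacci(4)) + fibonacci(5)
Computing bottom-up: fibonacci(0)=0, fibonacci(1)=1, fibonacci(2)=1, fibonacci(3)=2, fibonacci(4)=3, fibonacci(5)=5, fibonacci(6)=8, fibonacci(7)=13
= 13


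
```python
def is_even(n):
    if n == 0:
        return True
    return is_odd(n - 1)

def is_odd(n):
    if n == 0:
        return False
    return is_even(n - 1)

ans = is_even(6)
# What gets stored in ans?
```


is_even(6)
= is_odd(5)
= is_even(4)
= is_odd(3)
= is_even(2)
= is_odd(1)
= is_even(0)
n == 0: return True
= True


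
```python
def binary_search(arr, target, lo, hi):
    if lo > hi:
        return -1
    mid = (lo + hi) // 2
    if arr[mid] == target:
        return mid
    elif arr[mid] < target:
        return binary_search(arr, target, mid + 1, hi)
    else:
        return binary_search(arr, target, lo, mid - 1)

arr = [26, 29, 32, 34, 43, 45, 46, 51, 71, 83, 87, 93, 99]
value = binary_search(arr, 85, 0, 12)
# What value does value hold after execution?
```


binary_search(arr, 85, 0, 12)
lo=0, hi=12, mid=6, arr[mid]=46
46 < 85, search right half
lo=7, hi=12, mid=9, arr[mid]=83
83 < 85, search right half
lo=10, hi=12, mid=11, arr[mid]=93
93 > 85, search left half
lo=10, hi=10, mid=10, arr[mid]=87
87 > 85, search left half
lo > hi, target not found, return -1
= -1


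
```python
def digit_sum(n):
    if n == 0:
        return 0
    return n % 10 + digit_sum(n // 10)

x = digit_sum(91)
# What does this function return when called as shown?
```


digit_sum(91)
= 1 + digit_sum(9)
= 1 + 9 + digit_sum(0)
= 1 + 9 + 0
= 10


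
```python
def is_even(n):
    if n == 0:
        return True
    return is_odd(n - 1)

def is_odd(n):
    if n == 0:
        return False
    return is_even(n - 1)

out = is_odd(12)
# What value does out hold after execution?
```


is_odd(12)
= is_even(11)
= is_odd(10)
= is_even(9)
= is_odd(8)
= is_even(7)
= is_odd(6)
= is_even(5)
= is_odd(4)
= is_even(3)
= is_odd(2)
= is_even(1)
= is_odd(0)
n == 0: return False
= False


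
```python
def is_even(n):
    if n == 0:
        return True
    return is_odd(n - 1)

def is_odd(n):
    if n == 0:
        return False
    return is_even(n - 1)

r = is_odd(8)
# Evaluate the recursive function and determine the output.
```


is_odd(8)
= is_even(7)
= is_odd(6)
= is_even(5)
= is_odd(4)
= is_even(3)
= is_odd(2)
= is_even(1)
= is_odd(0)
n == 0: return False
= False


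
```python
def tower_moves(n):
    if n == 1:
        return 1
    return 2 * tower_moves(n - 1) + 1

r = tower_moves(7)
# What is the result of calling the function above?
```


tower_moves(7)
= 2 * tower_moves(6) + 1
= 2 * (2 * tower_moves(5) + 1) + 1
= 2 * (2 * (2 * tower_moves(4) + 1) + 1) + 1
= 2 * (2 * (2 * (2 * tower_moves(3) + 1) + 1) + 1) + 1
= 2 * (2 * (2 * (2 * (2 * tower_moves(2) + 1) + 1) + 1) + 1) + 1
= 2 * (2 * (2 * (2 * (2 * (2 * tower_moves(1) + 1) + 1) + 1) + 1) + 1) + 1
Now compute bottom-up:
tower_moves(1) = 1
tower_moves(2) = 2 * 1 + 1 = 3
tower_moves(3) = 2 * 3 + 1 = 7
tower_moves(4) = 2 * 7 + 1 = 15
tower_moves(5) = 2 * 15 + 1 = 31
tower_moves(6) = 2 * 31 + 1 = 63
tower_moves(7) = 2 * 63 + 1 = 127
= 127


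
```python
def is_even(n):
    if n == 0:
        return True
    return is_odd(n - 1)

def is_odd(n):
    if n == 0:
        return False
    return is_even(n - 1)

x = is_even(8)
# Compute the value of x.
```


is_even(8)
= is_odd(7)
= is_even(6)
= is_odd(5)
= is_even(4)
= is_odd(3)
= is_even(2)
= is_odd(1)
= is_even(0)
n == 0: return True
= True


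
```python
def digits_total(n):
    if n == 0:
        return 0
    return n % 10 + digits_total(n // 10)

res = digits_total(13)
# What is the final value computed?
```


digits_total(13)
= 3 + digits_total(1)
= 3 + 1 + digits_total(0)
= 3 + 1 + 0
= 4


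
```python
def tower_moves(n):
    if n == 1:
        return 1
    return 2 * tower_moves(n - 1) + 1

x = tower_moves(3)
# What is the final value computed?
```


tower_moves(3)
= 2 * tower_moves(2) + 1
= 2 * (2 * tower_moves(1) + 1) + 1
Now compute bottom-up:
tower_moves(1) = 1
tower_moves(2) = 2 * 1 + 1 = 3
tower_moves(3) = 2 * 3 + 1 = 7
= 7


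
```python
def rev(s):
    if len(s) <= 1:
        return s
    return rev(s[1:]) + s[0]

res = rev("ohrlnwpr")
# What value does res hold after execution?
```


rev("ohrlnwpr")
= rev("hrlnwpr") + "o"
= rev("rlnwpr") + "h" + "o"
= rev("lnwpr") + "r" + "h" + "o"
= rev("nwpr") + "l" + "r" + "h" + "o"
= rev("wpr") + "n" + "l" + "r" + "h" + "o"
= rev("pr") + "w" + "n" + "l" + "r" + "h" + "o"
= rev("r") + "p" + "w" + "n" + "l" + "r" + "h" + "o"
= "r" + "p" + "w" + "n" + "l" + "r" + "h" + "o"
= "rpwnlrho"


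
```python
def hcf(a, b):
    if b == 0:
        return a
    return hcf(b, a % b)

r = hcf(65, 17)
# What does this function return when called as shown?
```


hcf(65, 17)
= hcf(17, 65 % 17) = hcf(17, 14)
= hcf(14, 17 % 14) = hcf(14, 3)
= hcf(3, 14 % 3) = hcf(3, 2)
= hcf(2, 3 % 2) = hcf(2, 1)
= hcf(1, 2 % 1) = hcf(1, 0)
b == 0, return a = 1


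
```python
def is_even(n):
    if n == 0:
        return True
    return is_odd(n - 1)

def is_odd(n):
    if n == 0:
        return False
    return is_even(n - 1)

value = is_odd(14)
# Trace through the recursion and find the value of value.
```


is_odd(14)
= is_even(13)
= is_odd(12)
= is_even(11)
= is_odd(10)
= is_even(9)
= is_odd(8)
= is_even(7)
= is_odd(6)
= is_even(5)
= is_odd(4)
= is_even(3)
= is_odd(2)
= is_even(1)
= is_odd(0)
n == 0: return False
= False


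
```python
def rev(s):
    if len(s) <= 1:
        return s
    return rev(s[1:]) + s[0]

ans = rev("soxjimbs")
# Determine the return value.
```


rev("soxjimbs")
= rev("oxjimbs") + "s"
= rev("xjimbs") + "o" + "s"
= rev("jimbs") + "x" + "o" + "s"
= rev("imbs") + "j" + "x" + "o" + "s"
= rev("mbs") + "i" + "j" + "x" + "o" + "s"
= rev("bs") + "m" + "i" + "j" + "x" + "o" + "s"
= rev("s") + "b" + "m" + "i" + "j" + "x" + "o" + "s"
= "s" + "b" + "m" + "i" + "j" + "x" + "o" + "s"
= "sbmijxos"


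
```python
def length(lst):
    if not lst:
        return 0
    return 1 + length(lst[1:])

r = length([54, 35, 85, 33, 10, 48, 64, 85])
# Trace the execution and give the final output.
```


length([54, 35, 85, 33, 10, 48, 64, 85])
= 1 + length([35, 85, 33, 10, 48, 64, 85])
= 1 + 1 + length([85, 33, 10, 48, 64, 85])
= 1 + 1 + 1 + length([33, 10, 48, 64, 85])
= 1 + 1 + 1 + 1 + length([10, 48, 64, 85])
= 1 + 1 + 1 + 1 + 1 + length([48, 64, 85])
= 1 + 1 + 1 + 1 + 1 + 1 + length([64, 85])
= 1 + 1 + 1 + 1 + 1 + 1 + 1 + length([85])
= 1 + 1 + 1 + 1 + 1 + 1 + 1 + 1 + length([])
= 1 + 1 + 1 + 1 + 1 + 1 + 1 + 1 + 0
= 8


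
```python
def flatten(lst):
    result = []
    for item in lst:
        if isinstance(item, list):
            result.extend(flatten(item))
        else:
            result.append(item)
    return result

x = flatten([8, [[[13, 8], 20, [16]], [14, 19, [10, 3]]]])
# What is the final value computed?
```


flatten([8, [[[13, 8], 20, [16]], [14, 19, [10, 3]]]])
Processing each element:
  8 is not a list -> append 8
  [[[13, 8], 20, [16]], [14, 19, [10, 3]]] is a list -> flatten recursively -> [13, 8, 20, 16, 14, 19, 10, 3]
= [8, 13, 8, 20, 16, 14, 19, 10, 3]


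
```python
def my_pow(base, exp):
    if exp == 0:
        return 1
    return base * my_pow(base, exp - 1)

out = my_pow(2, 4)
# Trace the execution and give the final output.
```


my_pow(2, 4)
= 2 * my_pow(2, 3)
= 2 * 2 * my_pow(2, 2)
= 2 * 2 * 2 * my_pow(2, 1)
= 2 * 2 * 2 * 2 * my_pow(2, 0)
= 2 * 2 * 2 * 2 * 1
= 16


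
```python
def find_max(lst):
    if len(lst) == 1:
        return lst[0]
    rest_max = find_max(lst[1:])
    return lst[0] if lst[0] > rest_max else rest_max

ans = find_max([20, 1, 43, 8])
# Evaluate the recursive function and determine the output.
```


find_max([20, 1, 43, 8])
= compare 20 with find_max([1, 43, 8])
= compare 1 with find_max([43, 8])
= compare 43 with find_max([8])
Base: find_max([8]) = 8
compare 43 with 8: max = 43
compare 1 with 43: max = 43
compare 20 with 43: max = 43
= 43


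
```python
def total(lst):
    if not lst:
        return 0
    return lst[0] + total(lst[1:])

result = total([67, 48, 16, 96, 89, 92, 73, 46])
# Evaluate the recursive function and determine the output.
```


total([67, 48, 16, 96, 89, 92, 73, 46])
= 67 + total([48, 16, 96, 89, 92, 73, 46])
= 67 + 48 + total([16, 96, 89, 92, 73, 46])
= 67 + 48 + 16 + total([96, 89, 92, 73, 46])
= 67 + 48 + 16 + 96 + total([89, 92, 73, 46])
= 67 + 48 + 16 + 96 + 89 + total([92, 73, 46])
= 67 + 48 + 16 + 96 + 89 + 92 + total([73, 46])
= 67 + 48 + 16 + 96 + 89 + 92 + 73 + total([46])
= 67 + 48 + 16 + 96 + 89 + 92 + 73 + 46 + total([])
= 67 + 48 + 16 + 96 + 89 + 92 + 73 + 46 + 0
= 527


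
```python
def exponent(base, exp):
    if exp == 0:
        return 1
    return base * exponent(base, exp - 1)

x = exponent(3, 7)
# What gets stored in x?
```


exponent(3, 7)
= 3 * exponent(3, 6)
= 3 * 3 * exponent(3, 5)
= 3 * 3 * 3 * exponent(3, 4)
= 3 * 3 * 3 * 3 * exponent(3, 3)
= 3 * 3 * 3 * 3 * 3 * exponent(3, 2)
= 3 * 3 * 3 * 3 * 3 * 3 * exponent(3, 1)
= 3 * 3 * 3 * 3 * 3 * 3 * 3 * exponent(3, 0)
= 3 * 3 * 3 * 3 * 3 * 3 * 3 * 1
= 2187


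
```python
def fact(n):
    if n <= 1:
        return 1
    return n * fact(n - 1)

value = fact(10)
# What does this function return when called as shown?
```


fact(10)
= 10 * fact(9)
= 10 * 9 * fact(8)
= 10 * 9 * 8 * fact(7)
= 10 * 9 * 8 * 7 * fact(6)
= 10 * 9 * 8 * 7 * 6 * fact(5)
= 10 * 9 * 8 * 7 * 6 * 5 * fact(4)
= 10 * 9 * 8 * 7 * 6 * 5 * 4 * fact(3)
= 10 * 9 * 8 * 7 * 6 * 5 * 4 * 3 * fact(2)
= 10 * 9 * 8 * 7 * 6 * 5 * 4 * 3 * 2 * fact(1)
= 10 * 9 * 8 * 7 * 6 * 5 * 4 * 3 * 2 * 1
= 3628800


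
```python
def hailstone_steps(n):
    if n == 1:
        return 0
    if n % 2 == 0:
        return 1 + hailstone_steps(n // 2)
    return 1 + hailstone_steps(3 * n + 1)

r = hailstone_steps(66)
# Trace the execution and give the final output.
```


hailstone_steps(66)
66 is even -> hailstone_steps(33)
33 is odd -> 3*33+1 = 100 -> hailstone_steps(100)
100 is even -> hailstone_steps(50)
50 is even -> hailstone_steps(25)
25 is odd -> 3*25+1 = 76 -> hailstone_steps(76)
76 is even -> hailstone_steps(38)
38 is even -> hailstone_steps(19)
19 is odd -> 3*19+1 = 58 -> hailstone_steps(58)
58 is even -> hailstone_steps(29)
29 is odd -> 3*29+1 = 88 -> hailstone_steps(88)
88 is even -> hailstone_steps(44)
44 is even -> hailstone_steps(22)
22 is even -> hailstone_steps(11)
11 is odd -> 3*11+1 = 34 -> hailstone_steps(34)
34 is even -> hailstone_steps(17)
17 is odd -> 3*17+1 = 52 -> hailstone_steps(52)
52 is even -> hailstone_steps(26)
26 is even -> hailstone_steps(13)
13 is odd -> 3*13+1 = 40 -> hailstone_steps(40)
40 is even -> hailstone_steps(20)
20 is even -> hailstone_steps(10)
10 is even -> hailstone_steps(5)
5 is odd -> 3*5+1 = 16 -> hailstone_steps(16)
16 is even -> hailstone_steps(8)
8 is even -> hailstone_steps(4)
4 is even -> hailstone_steps(2)
2 is even -> hailstone_steps(1)
Reached 1 after 27 steps
= 27


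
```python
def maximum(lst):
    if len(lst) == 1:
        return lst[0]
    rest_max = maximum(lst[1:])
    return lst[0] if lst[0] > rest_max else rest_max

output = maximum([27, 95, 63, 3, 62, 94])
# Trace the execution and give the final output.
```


maximum([27, 95, 63, 3, 62, 94])
= compare 27 with maximum([95, 63, 3, 62, 94])
= compare 95 with maximum([63, 3, 62, 94])
= compare 63 with maximum([3, 62, 94])
= compare 3 with maximum([62, 94])
= compare 62 with maximum([94])
Base: maximum([94]) = 94
compare 62 with 94: max = 94
compare 3 with 94: max = 94
compare 63 with 94: max = 94
compare 95 with 94: max = 95
compare 27 with 95: max = 95
= 95


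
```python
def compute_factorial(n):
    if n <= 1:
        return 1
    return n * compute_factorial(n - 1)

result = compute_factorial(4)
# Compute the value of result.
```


compute_factorial(4)
= 4 * compute_factorial(3)
= 4 * 3 * compute_factorial(2)
= 4 * 3 * 2 * compute_factorial(1)
= 4 * 3 * 2 * 1
= 24


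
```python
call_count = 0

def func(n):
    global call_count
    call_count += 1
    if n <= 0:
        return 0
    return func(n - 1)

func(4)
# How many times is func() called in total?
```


func(4) calls func(3) calls ... calls func(0)
Total calls: 4 + 1 (for base case) = 5


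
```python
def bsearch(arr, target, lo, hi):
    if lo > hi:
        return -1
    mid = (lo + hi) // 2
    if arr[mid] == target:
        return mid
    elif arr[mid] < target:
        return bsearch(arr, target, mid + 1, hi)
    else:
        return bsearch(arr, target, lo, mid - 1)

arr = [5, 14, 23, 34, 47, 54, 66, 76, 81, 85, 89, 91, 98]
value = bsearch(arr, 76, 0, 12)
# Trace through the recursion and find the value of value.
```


bsearch(arr, 76, 0, 12)
lo=0, hi=12, mid=6, arr[mid]=66
66 < 76, search right half
lo=7, hi=12, mid=9, arr[mid]=85
85 > 76, search left half
lo=7, hi=8, mid=7, arr[mid]=76
arr[7] == 76, found at index 7
= 7


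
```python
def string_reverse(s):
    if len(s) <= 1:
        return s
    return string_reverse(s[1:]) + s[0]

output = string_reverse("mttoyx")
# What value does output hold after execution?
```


string_reverse("mttoyx")
= string_reverse("ttoyx") + "m"
= string_reverse("toyx") + "t" + "m"
= string_reverse("oyx") + "t" + "t" + "m"
= string_reverse("yx") + "o" + "t" + "t" + "m"
= string_reverse("x") + "y" + "o" + "t" + "t" + "m"
= "x" + "y" + "o" + "t" + "t" + "m"
= "xyottm"


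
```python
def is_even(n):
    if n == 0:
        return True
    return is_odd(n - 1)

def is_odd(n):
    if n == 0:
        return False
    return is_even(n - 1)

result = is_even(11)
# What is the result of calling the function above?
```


is_even(11)
= is_odd(10)
= is_even(9)
= is_odd(8)
= is_even(7)
= is_odd(6)
= is_even(5)
= is_odd(4)
= is_even(3)
= is_odd(2)
= is_even(1)
= is_odd(0)
n == 0: return False
= False


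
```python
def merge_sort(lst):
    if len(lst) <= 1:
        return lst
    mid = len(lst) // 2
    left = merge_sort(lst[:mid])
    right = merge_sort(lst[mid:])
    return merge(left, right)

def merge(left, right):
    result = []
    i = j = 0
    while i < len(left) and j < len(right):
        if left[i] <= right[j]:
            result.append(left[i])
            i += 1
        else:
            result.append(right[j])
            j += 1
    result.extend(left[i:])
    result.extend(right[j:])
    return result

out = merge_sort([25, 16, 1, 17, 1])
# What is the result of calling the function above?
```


merge_sort([25, 16, 1, 17, 1])
Split into [25, 16] and [1, 17, 1]
Left sorted: [16, 25]
Right sorted: [1, 1, 17]
Merge [16, 25] and [1, 1, 17]
= [1, 1, 16, 17, 25]


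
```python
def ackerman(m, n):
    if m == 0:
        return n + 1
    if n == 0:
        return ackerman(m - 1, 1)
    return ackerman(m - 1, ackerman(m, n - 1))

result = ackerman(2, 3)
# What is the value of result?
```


ackerman(2, 3)
= ackerman(1, ackerman(2, 2))
First compute ackerman(2, 2) = 7
= ackerman(1, 7)
= 9


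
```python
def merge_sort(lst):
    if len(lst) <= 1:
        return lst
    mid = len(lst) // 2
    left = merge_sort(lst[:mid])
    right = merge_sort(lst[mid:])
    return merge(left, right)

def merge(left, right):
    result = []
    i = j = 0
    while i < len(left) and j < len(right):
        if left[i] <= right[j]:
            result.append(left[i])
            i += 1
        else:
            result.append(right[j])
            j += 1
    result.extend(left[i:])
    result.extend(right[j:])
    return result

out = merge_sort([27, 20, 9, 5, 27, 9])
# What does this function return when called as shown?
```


merge_sort([27, 20, 9, 5, 27, 9])
Split into [27, 20, 9] and [5, 27, 9]
Left sorted: [9, 20, 27]
Right sorted: [5, 9, 27]
Merge [9, 20, 27] and [5, 9, 27]
= [5, 9, 9, 20, 27, 27]


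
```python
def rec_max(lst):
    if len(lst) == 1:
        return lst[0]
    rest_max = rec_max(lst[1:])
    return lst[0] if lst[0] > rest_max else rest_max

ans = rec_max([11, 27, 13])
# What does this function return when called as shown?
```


rec_max([11, 27, 13])
= compare 11 with rec_max([27, 13])
= compare 27 with rec_max([13])
Base: rec_max([13]) = 13
compare 27 with 13: max = 27
compare 11 with 27: max = 27
= 27


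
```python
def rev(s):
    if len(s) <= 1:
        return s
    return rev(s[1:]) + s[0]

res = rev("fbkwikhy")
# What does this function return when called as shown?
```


rev("fbkwikhy")
= rev("bkwikhy") + "f"
= rev("kwikhy") + "b" + "f"
= rev("wikhy") + "k" + "b" + "f"
= rev("ikhy") + "w" + "k" + "b" + "f"
= rev("khy") + "i" + "w" + "k" + "b" + "f"
= rev("hy") + "k" + "i" + "w" + "k" + "b" + "f"
= rev("y") + "h" + "k" + "i" + "w" + "k" + "b" + "f"
= "y" + "h" + "k" + "i" + "w" + "k" + "b" + "f"
= "yhkiwkbf"


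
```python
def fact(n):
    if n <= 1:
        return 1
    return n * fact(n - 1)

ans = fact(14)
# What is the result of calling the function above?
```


fact(14)
= 14 * fact(13)
= 14 * 13 * fact(12)
= 14 * 13 * 12 * fact(11)
= 14 * 13 * 12 * 11 * fact(10)
= 14 * 13 * 12 * 11 * 10 * fact(9)
= 14 * 13 * 12 * 11 * 10 * 9 * fact(8)
= 14 * 13 * 12 * 11 * 10 * 9 * 8 * fact(7)
= 14 * 13 * 12 * 11 * 10 * 9 * 8 * 7 * fact(6)
= 14 * 13 * 12 * 11 * 10 * 9 * 8 * 7 * 6 * fact(5)
= 14 * 13 * 12 * 11 * 10 * 9 * 8 * 7 * 6 * 5 * fact(4)
= 14 * 13 * 12 * 11 * 10 * 9 * 8 * 7 * 6 * 5 * 4 * fact(3)
= 14 * 13 * 12 * 11 * 10 * 9 * 8 * 7 * 6 * 5 * 4 * 3 * fact(2)
= 14 * 13 * 12 * 11 * 10 * 9 * 8 * 7 * 6 * 5 * 4 * 3 * 2 * fact(1)
= 14 * 13 * 12 * 11 * 10 * 9 * 8 * 7 * 6 * 5 * 4 * 3 * 2 * 1
= 87178291200


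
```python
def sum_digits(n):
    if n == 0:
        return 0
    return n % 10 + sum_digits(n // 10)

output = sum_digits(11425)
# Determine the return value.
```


sum_digits(11425)
= 5 + sum_digits(1142)
= 5 + 2 + sum_digits(114)
= 5 + 2 + 4 + sum_digits(11)
= 5 + 2 + 4 + 1 + sum_digits(1)
= 5 + 2 + 4 + 1 + 1 + sum_digits(0)
= 5 + 2 + 4 + 1 + 1 + 0
= 13


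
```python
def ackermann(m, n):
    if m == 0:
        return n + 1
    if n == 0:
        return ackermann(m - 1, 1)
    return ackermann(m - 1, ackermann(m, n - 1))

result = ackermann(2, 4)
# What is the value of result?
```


ackermann(2, 4)
= ackermann(1, ackermann(2, 3))
First compute ackermann(2, 3) = 9
= ackermann(1, 9)
= 11


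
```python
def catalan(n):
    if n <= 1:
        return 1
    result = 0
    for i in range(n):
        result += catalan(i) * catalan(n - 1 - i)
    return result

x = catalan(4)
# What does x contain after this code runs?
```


catalan(4)
= sum of catalan(i) * catalan(4-1-i) for i in 0..3
First compute sub-values bottom-up:
  catalan(0) = 1, catalan(1) = 1
  catalan(2) = 1*1 + 1*1 = 2
  catalan(3) = 1*2 + 1*1 + 2*1 = 5
Now catalan(4):
  catalan(0)*catalan(3) = 1*5 = 5
  catalan(1)*catalan(2) = 1*2 = 2
  catalan(2)*catalan(1) = 2*1 = 2
  catalan(3)*catalan(0) = 5*1 = 5
= 5 + 2 + 2 + 5
= 14


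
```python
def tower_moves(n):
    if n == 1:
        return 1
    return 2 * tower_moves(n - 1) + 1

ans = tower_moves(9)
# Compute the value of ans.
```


tower_moves(9)
= 2 * tower_moves(8) + 1
= 2 * (2 * tower_moves(7) + 1) + 1
= 2 * (2 * (2 * tower_moves(6) + 1) + 1) + 1
= 2 * (2 * (2 * (2 * tower_moves(5) + 1) + 1) + 1) + 1
= 2 * (2 * (2 * (2 * (2 * tower_moves(4) + 1) + 1) + 1) + 1) + 1
= 2 * (2 * (2 * (2 * (2 * (2 * tower_moves(3) + 1) + 1) + 1) + 1) + 1) + 1
= 2 * (2 * (2 * (2 * (2 * (2 * (2 * tower_moves(2) + 1) + 1) + 1) + 1) + 1) + 1) + 1
= 2 * (2 * (2 * (2 * (2 * (2 * (2 * (2 * tower_moves(1) + 1) + 1) + 1) + 1) + 1) + 1) + 1) + 1
Now compute bottom-up:
tower_moves(1) = 1
tower_moves(2) = 2 * 1 + 1 = 3
tower_moves(3) = 2 * 3 + 1 = 7
tower_moves(4) = 2 * 7 + 1 = 15
tower_moves(5) = 2 * 15 + 1 = 31
tower_moves(6) = 2 * 31 + 1 = 63
tower_moves(7) = 2 * 63 + 1 = 127
tower_moves(8) = 2 * 127 + 1 = 255
tower_moves(9) = 2 * 255 + 1 = 511
= 511


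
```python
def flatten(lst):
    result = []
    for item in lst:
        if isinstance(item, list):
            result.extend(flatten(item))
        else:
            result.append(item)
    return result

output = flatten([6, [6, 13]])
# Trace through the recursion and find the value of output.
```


flatten([6, [6, 13]])
Processing each element:
  6 is not a list -> append 6
  [6, 13] is a list -> flatten recursively -> [6, 13]
= [6, 6, 13]


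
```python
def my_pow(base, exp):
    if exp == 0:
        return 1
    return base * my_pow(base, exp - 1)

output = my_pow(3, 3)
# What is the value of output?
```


my_pow(3, 3)
= 3 * my_pow(3, 2)
= 3 * 3 * my_pow(3, 1)
= 3 * 3 * 3 * my_pow(3, 0)
= 3 * 3 * 3 * 1
= 27


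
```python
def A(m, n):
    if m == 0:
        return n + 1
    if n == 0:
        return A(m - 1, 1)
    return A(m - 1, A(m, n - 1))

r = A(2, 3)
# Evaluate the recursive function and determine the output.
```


A(2, 3)
= A(1, A(2, 2))
First compute A(2, 2) = 7
= A(1, 7)
= 9


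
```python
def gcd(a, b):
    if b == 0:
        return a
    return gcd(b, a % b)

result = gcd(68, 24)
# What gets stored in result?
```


gcd(68, 24)
= gcd(24, 68 % 24) = gcd(24, 20)
= gcd(20, 24 % 20) = gcd(20, 4)
= gcd(4, 20 % 4) = gcd(4, 0)
b == 0, return a = 4


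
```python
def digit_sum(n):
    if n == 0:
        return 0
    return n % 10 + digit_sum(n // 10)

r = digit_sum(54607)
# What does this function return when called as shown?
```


digit_sum(54607)
= 7 + digit_sum(5460)
= 7 + 0 + digit_sum(546)
= 7 + 0 + 6 + digit_sum(54)
= 7 + 0 + 6 + 4 + digit_sum(5)
= 7 + 0 + 6 + 4 + 5 + digit_sum(0)
= 7 + 0 + 6 + 4 + 5 + 0
= 22


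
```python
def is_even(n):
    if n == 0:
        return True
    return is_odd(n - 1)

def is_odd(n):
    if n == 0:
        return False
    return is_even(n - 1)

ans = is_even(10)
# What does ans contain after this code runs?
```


is_even(10)
= is_odd(9)
= is_even(8)
= is_odd(7)
= is_even(6)
= is_odd(5)
= is_even(4)
= is_odd(3)
= is_even(2)
= is_odd(1)
= is_even(0)
n == 0: return True
= True


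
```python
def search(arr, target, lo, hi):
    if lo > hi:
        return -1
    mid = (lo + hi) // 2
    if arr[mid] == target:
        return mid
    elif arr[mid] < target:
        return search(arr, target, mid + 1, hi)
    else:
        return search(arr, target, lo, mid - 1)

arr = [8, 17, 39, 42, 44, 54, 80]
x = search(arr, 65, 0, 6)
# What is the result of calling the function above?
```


search(arr, 65, 0, 6)
lo=0, hi=6, mid=3, arr[mid]=42
42 < 65, search right half
lo=4, hi=6, mid=5, arr[mid]=54
54 < 65, search right half
lo=6, hi=6, mid=6, arr[mid]=80
80 > 65, search left half
lo > hi, target not found, return -1
= -1


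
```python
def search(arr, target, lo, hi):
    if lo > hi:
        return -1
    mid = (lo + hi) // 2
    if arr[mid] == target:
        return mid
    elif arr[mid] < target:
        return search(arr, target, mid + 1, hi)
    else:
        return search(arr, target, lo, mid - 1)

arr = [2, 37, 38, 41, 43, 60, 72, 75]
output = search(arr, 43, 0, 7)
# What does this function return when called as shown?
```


search(arr, 43, 0, 7)
lo=0, hi=7, mid=3, arr[mid]=41
41 < 43, search right half
lo=4, hi=7, mid=5, arr[mid]=60
60 > 43, search left half
lo=4, hi=4, mid=4, arr[mid]=43
arr[4] == 43, found at index 4
= 4


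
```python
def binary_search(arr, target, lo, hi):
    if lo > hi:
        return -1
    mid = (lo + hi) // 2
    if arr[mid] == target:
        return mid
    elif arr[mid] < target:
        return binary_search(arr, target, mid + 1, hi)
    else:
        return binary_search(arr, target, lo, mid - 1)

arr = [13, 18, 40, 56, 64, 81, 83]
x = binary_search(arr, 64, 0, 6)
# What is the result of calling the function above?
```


binary_search(arr, 64, 0, 6)
lo=0, hi=6, mid=3, arr[mid]=56
56 < 64, search right half
lo=4, hi=6, mid=5, arr[mid]=81
81 > 64, search left half
lo=4, hi=4, mid=4, arr[mid]=64
arr[4] == 64, found at index 4
= 4


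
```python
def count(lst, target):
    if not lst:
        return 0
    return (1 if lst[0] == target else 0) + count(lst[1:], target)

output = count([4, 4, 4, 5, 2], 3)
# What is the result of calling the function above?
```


count([4, 4, 4, 5, 2], 3)
lst[0]=4 != 3: 0 + count([4, 4, 5, 2], 3)
lst[0]=4 != 3: 0 + count([4, 5, 2], 3)
lst[0]=4 != 3: 0 + count([5, 2], 3)
lst[0]=5 != 3: 0 + count([2], 3)
lst[0]=2 != 3: 0 + count([], 3)
= 0


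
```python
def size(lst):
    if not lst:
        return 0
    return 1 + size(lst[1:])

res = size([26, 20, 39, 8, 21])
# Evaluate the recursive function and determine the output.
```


size([26, 20, 39, 8, 21])
= 1 + size([20, 39, 8, 21])
= 1 + 1 + size([39, 8, 21])
= 1 + 1 + 1 + size([8, 21])
= 1 + 1 + 1 + 1 + size([21])
= 1 + 1 + 1 + 1 + 1 + size([])
= 1 + 1 + 1 + 1 + 1 + 0
= 5


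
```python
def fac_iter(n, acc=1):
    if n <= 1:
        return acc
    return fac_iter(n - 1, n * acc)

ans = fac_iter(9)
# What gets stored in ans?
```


fac_iter(9, 1)
= fac_iter(8, 9 * 1) = fac_iter(8, 9)
= fac_iter(7, 8 * 9) = fac_iter(7, 72)
= fac_iter(6, 7 * 72) = fac_iter(6, 504)
= fac_iter(5, 6 * 504) = fac_iter(5, 3024)
= fac_iter(4, 5 * 3024) = fac_iter(4, 15120)
= fac_iter(3, 4 * 15120) = fac_iter(3, 60480)
= fac_iter(2, 3 * 60480) = fac_iter(2, 181440)
= fac_iter(1, 2 * 181440) = fac_iter(1, 362880)
n <= 1, return acc = 362880


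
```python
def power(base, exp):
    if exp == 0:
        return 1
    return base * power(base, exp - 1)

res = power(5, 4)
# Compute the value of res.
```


power(5, 4)
= 5 * power(5, 3)
= 5 * 5 * power(5, 2)
= 5 * 5 * 5 * power(5, 1)
= 5 * 5 * 5 * 5 * power(5, 0)
= 5 * 5 * 5 * 5 * 1
= 625


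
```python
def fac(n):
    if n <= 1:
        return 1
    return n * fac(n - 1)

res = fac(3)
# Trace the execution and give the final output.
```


fac(3)
= 3 * fac(2)
= 3 * 2 * fac(1)
= 3 * 2 * 1
= 6


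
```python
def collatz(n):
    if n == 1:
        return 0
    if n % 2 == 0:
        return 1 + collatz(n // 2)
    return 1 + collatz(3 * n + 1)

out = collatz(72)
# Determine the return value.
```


collatz(72)
72 is even -> collatz(36)
36 is even -> collatz(18)
18 is even -> collatz(9)
9 is odd -> 3*9+1 = 28 -> collatz(28)
28 is even -> collatz(14)
14 is even -> collatz(7)
7 is odd -> 3*7+1 = 22 -> collatz(22)
22 is even -> collatz(11)
11 is odd -> 3*11+1 = 34 -> collatz(34)
34 is even -> collatz(17)
17 is odd -> 3*17+1 = 52 -> collatz(52)
52 is even -> collatz(26)
26 is even -> collatz(13)
13 is odd -> 3*13+1 = 40 -> collatz(40)
40 is even -> collatz(20)
20 is even -> collatz(10)
10 is even -> collatz(5)
5 is odd -> 3*5+1 = 16 -> collatz(16)
16 is even -> collatz(8)
8 is even -> collatz(4)
4 is even -> collatz(2)
2 is even -> collatz(1)
Reached 1 after 22 steps
= 22


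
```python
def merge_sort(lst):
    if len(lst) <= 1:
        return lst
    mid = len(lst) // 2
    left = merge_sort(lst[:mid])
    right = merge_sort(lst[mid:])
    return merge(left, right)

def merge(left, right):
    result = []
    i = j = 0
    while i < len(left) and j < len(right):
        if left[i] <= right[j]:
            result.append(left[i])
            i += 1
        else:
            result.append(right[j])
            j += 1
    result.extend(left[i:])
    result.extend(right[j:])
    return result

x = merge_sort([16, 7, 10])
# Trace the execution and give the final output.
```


merge_sort([16, 7, 10])
Split into [16] and [7, 10]
Left sorted: [16]
Right sorted: [7, 10]
Merge [16] and [7, 10]
= [7, 10, 16]


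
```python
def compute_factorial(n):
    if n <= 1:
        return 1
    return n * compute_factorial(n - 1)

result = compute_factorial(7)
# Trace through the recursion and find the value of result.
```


compute_factorial(7)
= 7 * compute_factorial(6)
= 7 * 6 * compute_factorial(5)
= 7 * 6 * 5 * compute_factorial(4)
= 7 * 6 * 5 * 4 * compute_factorial(3)
= 7 * 6 * 5 * 4 * 3 * compute_factorial(2)
= 7 * 6 * 5 * 4 * 3 * 2 * compute_factorial(1)
= 7 * 6 * 5 * 4 * 3 * 2 * 1
= 5040


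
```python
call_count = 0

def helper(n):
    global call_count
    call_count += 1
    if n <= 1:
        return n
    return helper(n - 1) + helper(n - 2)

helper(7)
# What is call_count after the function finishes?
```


helper(7) calls helper(6) and helper(5); each non-base call branches into two more.
Let C(k) = total number of calls made by helper(k), including the call to helper(k) itself.
Base cases: C(0) = 1, C(1) = 1
Recurrence: C(k) = 1 + C(k-1) + C(k-2)
  C(2) = 1 + C(1) + C(0) = 1 + 1 + 1 = 3
  C(3) = 1 + C(2) + C(1) = 1 + 3 + 1 = 5
  C(4) = 1 + C(3) + C(2) = 1 + 5 + 3 = 9
  C(5) = 1 + C(4) + C(3) = 1 + 9 + 5 = 15
  C(6) = 1 + C(5) + C(4) = 1 + 15 + 9 = 25
  C(7) = 1 + C(6) + C(5) = 1 + 25 + 15 = 41
Total calls = C(7) = 41


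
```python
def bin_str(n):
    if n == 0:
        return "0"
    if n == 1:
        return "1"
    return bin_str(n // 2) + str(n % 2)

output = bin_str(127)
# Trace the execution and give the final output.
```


bin_str(127)
= bin_str(63) + "1"
= bin_str(31) + "1" + "1"
= bin_str(15) + "1" + "1" + "1"
= bin_str(7) + "1" + "1" + "1" + "1"
= bin_str(3) + "1" + "1" + "1" + "1" + "1"
= bin_str(1) + "1" + "1" + "1" + "1" + "1" + "1"
= "1" + "1" + "1" + "1" + "1" + "1" + "1"
= "1111111"


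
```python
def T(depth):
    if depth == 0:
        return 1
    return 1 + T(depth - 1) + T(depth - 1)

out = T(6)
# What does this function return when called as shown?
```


T(6)
= 1 + T(5) + T(5)
= 1 + 2 * T(5)
T(k) = 2^(k+1) - 1
T(0) = 1
T(1) = 3
T(2) = 7
T(3) = 15
T(4) = 31
T(6) = 2^7 - 1 = 127


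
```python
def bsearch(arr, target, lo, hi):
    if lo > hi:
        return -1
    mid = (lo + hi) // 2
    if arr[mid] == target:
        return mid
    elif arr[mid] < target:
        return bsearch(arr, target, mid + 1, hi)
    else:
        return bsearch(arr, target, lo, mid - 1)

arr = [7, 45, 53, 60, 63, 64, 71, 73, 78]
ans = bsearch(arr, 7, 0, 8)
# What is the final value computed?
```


bsearch(arr, 7, 0, 8)
lo=0, hi=8, mid=4, arr[mid]=63
63 > 7, search left half
lo=0, hi=3, mid=1, arr[mid]=45
45 > 7, search left half
lo=0, hi=0, mid=0, arr[mid]=7
arr[0] == 7, found at index 0
= 0


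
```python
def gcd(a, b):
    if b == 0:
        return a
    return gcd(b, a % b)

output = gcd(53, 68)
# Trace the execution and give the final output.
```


gcd(53, 68)
= gcd(68, 53 % 68) = gcd(68, 53)
= gcd(53, 68 % 53) = gcd(53, 15)
= gcd(15, 53 % 15) = gcd(15, 8)
= gcd(8, 15 % 8) = gcd(8, 7)
= gcd(7, 8 % 7) = gcd(7, 1)
= gcd(1, 7 % 1) = gcd(1, 0)
b == 0, return a = 1


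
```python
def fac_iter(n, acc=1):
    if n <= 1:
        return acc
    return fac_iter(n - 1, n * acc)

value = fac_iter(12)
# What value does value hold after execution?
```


fac_iter(12, 1)
= fac_iter(11, 12 * 1) = fac_iter(11, 12)
= fac_iter(10, 11 * 12) = fac_iter(10, 132)
= fac_iter(9, 10 * 132) = fac_iter(9, 1320)
= fac_iter(8, 9 * 1320) = fac_iter(8, 11880)
= fac_iter(7, 8 * 11880) = fac_iter(7, 95040)
= fac_iter(6, 7 * 95040) = fac_iter(6, 665280)
= fac_iter(5, 6 * 665280) = fac_iter(5, 3991680)
= fac_iter(4, 5 * 3991680) = fac_iter(4, 19958400)
= fac_iter(3, 4 * 19958400) = fac_iter(3, 79833600)
= fac_iter(2, 3 * 79833600) = fac_iter(2, 239500800)
= fac_iter(1, 2 * 239500800) = fac_iter(1, 479001600)
n <= 1, return acc = 479001600


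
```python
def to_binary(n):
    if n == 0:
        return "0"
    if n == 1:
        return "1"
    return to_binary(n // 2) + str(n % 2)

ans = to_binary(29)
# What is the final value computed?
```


to_binary(29)
= to_binary(14) + "1"
= to_binary(7) + "0" + "1"
= to_binary(3) + "1" + "0" + "1"
= to_binary(1) + "1" + "1" + "0" + "1"
= "1" + "1" + "1" + "0" + "1"
= "11101"


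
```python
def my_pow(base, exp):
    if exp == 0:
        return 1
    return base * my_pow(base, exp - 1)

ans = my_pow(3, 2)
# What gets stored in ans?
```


my_pow(3, 2)
= 3 * my_pow(3, 1)
= 3 * 3 * my_pow(3, 0)
= 3 * 3 * 1
= 9


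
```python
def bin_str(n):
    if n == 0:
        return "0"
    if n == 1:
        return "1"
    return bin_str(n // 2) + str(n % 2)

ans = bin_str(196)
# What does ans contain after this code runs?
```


bin_str(196)
= bin_str(98) + "0"
= bin_str(49) + "0" + "0"
= bin_str(24) + "1" + "0" + "0"
= bin_str(12) + "0" + "1" + "0" + "0"
= bin_str(6) + "0" + "0" + "1" + "0" + "0"
= bin_str(3) + "0" + "0" + "0" + "1" + "0" + "0"
= bin_str(1) + "1" + "0" + "0" + "0" + "1" + "0" + "0"
= "1" + "1" + "0" + "0" + "0" + "1" + "0" + "0"
= "11000100"


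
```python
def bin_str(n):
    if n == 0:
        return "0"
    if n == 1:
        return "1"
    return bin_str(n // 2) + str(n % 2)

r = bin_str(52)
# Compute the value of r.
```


bin_str(52)
= bin_str(26) + "0"
= bin_str(13) + "0" + "0"
= bin_str(6) + "1" + "0" + "0"
= bin_str(3) + "0" + "1" + "0" + "0"
= bin_str(1) + "1" + "0" + "1" + "0" + "0"
= "1" + "1" + "0" + "1" + "0" + "0"
= "110100"


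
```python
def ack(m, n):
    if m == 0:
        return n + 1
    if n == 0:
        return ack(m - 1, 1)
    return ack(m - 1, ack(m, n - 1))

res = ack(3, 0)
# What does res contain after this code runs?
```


ack(3, 0)
n == 0: return ack(2, 1)
= ack(2, 1) = 5
= 5


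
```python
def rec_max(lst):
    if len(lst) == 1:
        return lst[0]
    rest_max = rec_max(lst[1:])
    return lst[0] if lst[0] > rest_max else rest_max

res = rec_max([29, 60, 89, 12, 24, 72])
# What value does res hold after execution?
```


rec_max([29, 60, 89, 12, 24, 72])
= compare 29 with rec_max([60, 89, 12, 24, 72])
= compare 60 with rec_max([89, 12, 24, 72])
= compare 89 with rec_max([12, 24, 72])
= compare 12 with rec_max([24, 72])
= compare 24 with rec_max([72])
Base: rec_max([72]) = 72
compare 24 with 72: max = 72
compare 12 with 72: max = 72
compare 89 with 72: max = 89
compare 60 with 89: max = 89
compare 29 with 89: max = 89
= 89


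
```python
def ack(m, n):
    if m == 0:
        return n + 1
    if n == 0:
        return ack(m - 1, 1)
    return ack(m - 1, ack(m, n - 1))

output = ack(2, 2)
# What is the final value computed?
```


ack(2, 2)
= ack(1, ack(2, 1))
First compute ack(2, 1) = 5
= ack(1, 5)
= 7


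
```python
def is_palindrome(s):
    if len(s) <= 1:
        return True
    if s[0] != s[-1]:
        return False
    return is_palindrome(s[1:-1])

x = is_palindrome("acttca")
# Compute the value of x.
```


is_palindrome("acttca")
"acttca": s[0]='a' == s[-1]='a' -> is_palindrome("cttc")
"cttc": s[0]='c' == s[-1]='c' -> is_palindrome("tt")
"tt": s[0]='t' == s[-1]='t' -> is_palindrome("")
"": len <= 1 -> True
= True


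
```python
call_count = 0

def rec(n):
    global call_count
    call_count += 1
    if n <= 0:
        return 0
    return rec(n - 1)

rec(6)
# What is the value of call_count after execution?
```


rec(6) calls rec(5) calls ... calls rec(0)
Total calls: 6 + 1 (for base case) = 7


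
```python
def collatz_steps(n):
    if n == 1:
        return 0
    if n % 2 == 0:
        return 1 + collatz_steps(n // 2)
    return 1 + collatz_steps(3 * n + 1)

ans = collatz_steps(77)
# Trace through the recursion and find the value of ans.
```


collatz_steps(77)
77 is odd -> 3*77+1 = 232 -> collatz_steps(232)
232 is even -> collatz_steps(116)
116 is even -> collatz_steps(58)
58 is even -> collatz_steps(29)
29 is odd -> 3*29+1 = 88 -> collatz_steps(88)
88 is even -> collatz_steps(44)
44 is even -> collatz_steps(22)
22 is even -> collatz_steps(11)
11 is odd -> 3*11+1 = 34 -> collatz_steps(34)
34 is even -> collatz_steps(17)
17 is odd -> 3*17+1 = 52 -> collatz_steps(52)
52 is even -> collatz_steps(26)
26 is even -> collatz_steps(13)
13 is odd -> 3*13+1 = 40 -> collatz_steps(40)
40 is even -> collatz_steps(20)
20 is even -> collatz_steps(10)
10 is even -> collatz_steps(5)
5 is odd -> 3*5+1 = 16 -> collatz_steps(16)
16 is even -> collatz_steps(8)
8 is even -> collatz_steps(4)
4 is even -> collatz_steps(2)
2 is even -> collatz_steps(1)
Reached 1 after 22 steps
= 22


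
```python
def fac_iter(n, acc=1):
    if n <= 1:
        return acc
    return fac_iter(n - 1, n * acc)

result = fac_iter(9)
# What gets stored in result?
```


fac_iter(9, 1)
= fac_iter(8, 9 * 1) = fac_iter(8, 9)
= fac_iter(7, 8 * 9) = fac_iter(7, 72)
= fac_iter(6, 7 * 72) = fac_iter(6, 504)
= fac_iter(5, 6 * 504) = fac_iter(5, 3024)
= fac_iter(4, 5 * 3024) = fac_iter(4, 15120)
= fac_iter(3, 4 * 15120) = fac_iter(3, 60480)
= fac_iter(2, 3 * 60480) = fac_iter(2, 181440)
= fac_iter(1, 2 * 181440) = fac_iter(1, 362880)
n <= 1, return acc = 362880
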